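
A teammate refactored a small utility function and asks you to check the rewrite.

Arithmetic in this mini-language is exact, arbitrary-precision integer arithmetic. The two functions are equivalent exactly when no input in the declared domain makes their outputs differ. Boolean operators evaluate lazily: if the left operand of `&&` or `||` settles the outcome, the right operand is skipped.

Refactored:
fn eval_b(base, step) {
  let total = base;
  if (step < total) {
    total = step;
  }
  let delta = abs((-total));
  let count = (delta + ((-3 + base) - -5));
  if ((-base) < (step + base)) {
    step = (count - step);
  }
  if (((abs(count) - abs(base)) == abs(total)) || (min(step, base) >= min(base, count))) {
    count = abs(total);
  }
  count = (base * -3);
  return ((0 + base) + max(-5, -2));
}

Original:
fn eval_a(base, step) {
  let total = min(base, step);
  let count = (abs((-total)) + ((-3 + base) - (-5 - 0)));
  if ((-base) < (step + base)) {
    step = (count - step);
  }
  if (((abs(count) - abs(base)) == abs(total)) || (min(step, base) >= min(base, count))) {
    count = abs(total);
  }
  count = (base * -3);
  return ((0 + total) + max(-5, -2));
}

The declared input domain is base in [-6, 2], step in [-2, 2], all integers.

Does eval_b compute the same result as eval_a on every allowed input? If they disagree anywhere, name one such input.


Input base=-1, step=-2: -4 from eval_a versus -3 from eval_b.
verdict: not equivalent; witness: base=-1, step=-2


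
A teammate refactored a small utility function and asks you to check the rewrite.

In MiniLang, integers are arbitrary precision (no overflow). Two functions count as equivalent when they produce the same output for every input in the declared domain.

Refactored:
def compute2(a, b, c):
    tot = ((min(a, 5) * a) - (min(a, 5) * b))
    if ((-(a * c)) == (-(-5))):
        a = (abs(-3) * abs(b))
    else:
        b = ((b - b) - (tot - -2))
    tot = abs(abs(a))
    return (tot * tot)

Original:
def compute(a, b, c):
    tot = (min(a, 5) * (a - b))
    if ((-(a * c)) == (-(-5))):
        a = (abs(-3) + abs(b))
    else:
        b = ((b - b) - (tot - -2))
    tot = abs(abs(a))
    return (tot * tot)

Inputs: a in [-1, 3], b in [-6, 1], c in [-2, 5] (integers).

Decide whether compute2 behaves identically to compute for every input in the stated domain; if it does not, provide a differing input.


Consider the input a=-1, b=-6, c=5.
compute: tot = -5; ((-(a * c)) == (-(-5))) -> true; a = 9; tot = 9; return 81
compute2: tot = -5; ((-(a * c)) == (-(-5))) -> true; a = 18; tot = 18; return 324
81 != 324, so the rewrite changes behavior.
verdict: not equivalent; witness: a=-1, b=-6, c=5


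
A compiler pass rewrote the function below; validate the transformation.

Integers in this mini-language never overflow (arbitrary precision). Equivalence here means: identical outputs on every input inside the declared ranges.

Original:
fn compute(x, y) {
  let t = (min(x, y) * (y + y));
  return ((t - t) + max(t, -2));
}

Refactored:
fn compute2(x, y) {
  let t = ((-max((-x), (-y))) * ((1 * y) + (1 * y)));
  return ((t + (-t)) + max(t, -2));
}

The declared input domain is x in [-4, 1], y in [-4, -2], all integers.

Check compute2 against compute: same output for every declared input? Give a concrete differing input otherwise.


Behavior is preserved: although constant usage differs, and min/max/abs usage differs, and arithmetic usage differs, the outputs never diverge.
One worked example (x=0, y=-3) — compute: t := 18 | result 18; compute2: t := 18 | result 18; agreement on 18.
Checked all 18 inputs in the declared domain: the outputs agree on every one.
verdict: equivalent


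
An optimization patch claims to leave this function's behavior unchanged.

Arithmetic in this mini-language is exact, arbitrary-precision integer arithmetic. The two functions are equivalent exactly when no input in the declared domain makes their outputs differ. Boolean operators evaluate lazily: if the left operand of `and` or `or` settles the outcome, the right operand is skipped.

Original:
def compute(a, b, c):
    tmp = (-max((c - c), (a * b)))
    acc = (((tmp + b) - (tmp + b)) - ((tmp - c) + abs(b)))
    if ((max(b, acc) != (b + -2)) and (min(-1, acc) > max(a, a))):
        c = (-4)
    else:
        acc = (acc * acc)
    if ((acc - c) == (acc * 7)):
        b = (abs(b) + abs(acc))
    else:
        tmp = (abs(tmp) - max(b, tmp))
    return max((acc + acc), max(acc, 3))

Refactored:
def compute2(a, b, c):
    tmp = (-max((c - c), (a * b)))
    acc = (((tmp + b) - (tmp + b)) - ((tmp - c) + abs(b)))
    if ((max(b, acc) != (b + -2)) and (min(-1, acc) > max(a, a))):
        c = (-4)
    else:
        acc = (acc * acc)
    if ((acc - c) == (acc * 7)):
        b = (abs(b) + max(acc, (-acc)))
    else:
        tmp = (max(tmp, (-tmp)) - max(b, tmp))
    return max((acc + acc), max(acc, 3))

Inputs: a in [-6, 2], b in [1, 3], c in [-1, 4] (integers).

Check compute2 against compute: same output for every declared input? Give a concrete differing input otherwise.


Behavior is preserved: although min/max/abs usage differs, the outputs never diverge.
Spot check at a=-5, b=1, c=0 — compute: tmp := 0 | acc := -1 | ((max(b, acc) != (b + -2)) and (min(-1, acc) > max(a, a))): true | c := -4 | ((acc - c) == (acc * 7)): false | tmp := -1 | result 3. compute2: tmp := 0 | acc := -1 | ((max(b, acc) != (b + -2)) and (min(-1, acc) > max(a, a))): true | c := -4 | ((acc - c) == (acc * 7)): false | tmp := -1 | result 3. Both give 3.
Across all 162 domain points the two functions coincide.
verdict: equivalent


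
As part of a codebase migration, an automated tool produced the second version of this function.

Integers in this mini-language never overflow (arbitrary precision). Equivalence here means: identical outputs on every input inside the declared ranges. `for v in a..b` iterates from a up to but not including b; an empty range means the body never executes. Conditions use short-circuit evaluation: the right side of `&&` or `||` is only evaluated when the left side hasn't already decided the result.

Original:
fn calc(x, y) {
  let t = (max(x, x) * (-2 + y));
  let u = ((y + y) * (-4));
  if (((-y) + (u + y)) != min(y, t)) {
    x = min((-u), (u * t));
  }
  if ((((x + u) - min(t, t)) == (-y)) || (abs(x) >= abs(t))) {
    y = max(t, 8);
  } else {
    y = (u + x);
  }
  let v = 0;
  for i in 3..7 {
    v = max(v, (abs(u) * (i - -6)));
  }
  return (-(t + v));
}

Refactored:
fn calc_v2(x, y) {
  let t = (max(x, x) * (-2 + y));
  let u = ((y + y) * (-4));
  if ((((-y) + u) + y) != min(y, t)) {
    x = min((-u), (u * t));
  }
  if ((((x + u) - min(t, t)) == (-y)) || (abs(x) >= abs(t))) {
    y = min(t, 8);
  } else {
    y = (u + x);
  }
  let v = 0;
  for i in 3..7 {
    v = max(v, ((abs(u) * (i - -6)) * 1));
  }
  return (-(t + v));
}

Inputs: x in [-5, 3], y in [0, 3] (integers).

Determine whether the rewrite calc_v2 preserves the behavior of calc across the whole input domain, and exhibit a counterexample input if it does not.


The suspicious edit (`max(t, 8)` became `min(t, 8)`) never changes the result for any input inside the declared domain.
Spot check at x=-1, y=1 — calc: t := 1 | u := -8 | (((-y) + (u + y)) != min(y, t)): true | x := -8 | ((((x + u) - min(t, t)) == (-y)) || (abs(x) >= abs(t))): true | y := 8 | v := 0 | iter i=3: | v := 72 | iter i=4: | v := 80 | iter i=5: | v := 88 | iter i=6: | v := 96 | result -97. calc_v2: t := 1 | u := -8 | ((((-y) + u) + y) != min(y, t)): true | x := -8 | ((((x + u) - min(t, t)) == (-y)) || (abs(x) >= abs(t))): true | y := 1 | v := 0 | iter i=3: | v := 72 | iter i=4: | v := 80 | iter i=5: | v := 88 | iter i=6: | v := 96 | result -97. Both give -97.
Across all 36 domain points the two functions coincide.
verdict: equivalent


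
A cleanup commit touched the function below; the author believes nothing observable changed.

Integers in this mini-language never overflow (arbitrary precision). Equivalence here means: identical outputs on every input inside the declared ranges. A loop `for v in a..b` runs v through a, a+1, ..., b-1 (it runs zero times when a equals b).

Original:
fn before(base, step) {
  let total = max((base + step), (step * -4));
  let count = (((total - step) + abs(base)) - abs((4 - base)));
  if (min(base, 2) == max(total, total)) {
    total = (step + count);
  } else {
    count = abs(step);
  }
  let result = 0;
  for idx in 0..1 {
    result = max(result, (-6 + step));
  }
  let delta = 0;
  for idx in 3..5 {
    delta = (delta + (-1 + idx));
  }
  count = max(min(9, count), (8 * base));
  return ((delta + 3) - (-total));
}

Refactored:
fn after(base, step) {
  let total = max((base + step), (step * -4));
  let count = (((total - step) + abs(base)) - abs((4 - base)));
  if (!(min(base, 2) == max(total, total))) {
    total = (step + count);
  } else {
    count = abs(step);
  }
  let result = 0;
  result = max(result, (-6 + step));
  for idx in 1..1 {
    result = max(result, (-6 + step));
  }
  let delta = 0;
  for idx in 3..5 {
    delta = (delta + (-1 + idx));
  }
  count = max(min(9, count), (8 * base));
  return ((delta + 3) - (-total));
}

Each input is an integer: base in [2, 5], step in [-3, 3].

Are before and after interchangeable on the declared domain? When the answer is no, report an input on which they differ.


On input base=3, step=-3, before returns 20 while after returns 22.
verdict: not equivalent; witness: base=3, step=-3


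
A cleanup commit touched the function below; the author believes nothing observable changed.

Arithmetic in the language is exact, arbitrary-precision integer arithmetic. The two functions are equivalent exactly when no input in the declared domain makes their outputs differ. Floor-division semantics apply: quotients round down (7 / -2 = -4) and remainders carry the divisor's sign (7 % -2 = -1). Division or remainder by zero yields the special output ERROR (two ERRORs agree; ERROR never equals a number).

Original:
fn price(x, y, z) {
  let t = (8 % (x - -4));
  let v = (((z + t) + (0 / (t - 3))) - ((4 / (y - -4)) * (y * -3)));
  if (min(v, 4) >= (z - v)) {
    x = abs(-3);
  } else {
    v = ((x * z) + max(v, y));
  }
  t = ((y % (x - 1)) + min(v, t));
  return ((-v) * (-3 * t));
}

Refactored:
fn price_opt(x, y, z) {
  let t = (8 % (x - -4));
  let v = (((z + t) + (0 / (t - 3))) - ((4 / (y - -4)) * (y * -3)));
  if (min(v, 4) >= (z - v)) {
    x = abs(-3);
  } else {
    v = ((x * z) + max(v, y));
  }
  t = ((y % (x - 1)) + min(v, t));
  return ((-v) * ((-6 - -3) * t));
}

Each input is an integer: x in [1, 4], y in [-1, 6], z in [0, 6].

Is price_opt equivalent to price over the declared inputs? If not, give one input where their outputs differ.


Reading the diff, among the changes: constant usage differs; also arithmetic usage differs.
As a probe, take x=1, y=1, z=5: price runs t := 3 | divide-by-zero, output ERROR; price_opt runs t := 3 | divide-by-zero, output ERROR; both end at ERROR.
An exhaustive pass over the 224 declared inputs shows identical outputs.
verdict: equivalent


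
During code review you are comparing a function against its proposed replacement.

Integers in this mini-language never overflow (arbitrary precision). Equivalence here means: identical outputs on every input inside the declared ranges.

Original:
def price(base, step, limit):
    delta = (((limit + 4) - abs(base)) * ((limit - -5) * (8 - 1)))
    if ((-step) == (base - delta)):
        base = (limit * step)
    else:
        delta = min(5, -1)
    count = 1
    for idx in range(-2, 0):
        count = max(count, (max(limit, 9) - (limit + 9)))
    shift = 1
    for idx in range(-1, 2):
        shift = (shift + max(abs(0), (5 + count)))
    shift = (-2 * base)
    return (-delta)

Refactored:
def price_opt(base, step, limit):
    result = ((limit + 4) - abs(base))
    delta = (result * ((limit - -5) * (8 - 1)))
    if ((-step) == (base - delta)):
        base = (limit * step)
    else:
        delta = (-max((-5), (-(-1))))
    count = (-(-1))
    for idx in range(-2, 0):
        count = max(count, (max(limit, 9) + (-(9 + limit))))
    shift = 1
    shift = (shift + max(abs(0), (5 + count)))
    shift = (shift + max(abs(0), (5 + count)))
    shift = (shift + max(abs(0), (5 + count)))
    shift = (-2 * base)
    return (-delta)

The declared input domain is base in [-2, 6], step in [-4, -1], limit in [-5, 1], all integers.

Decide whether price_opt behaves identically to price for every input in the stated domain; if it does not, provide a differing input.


Changes here: local variable names differ, constant usage differs, loop structure differs, min/max/abs usage differs, statement counts differ, arithmetic usage differs; the full 252-point sweep finds no disagreement.
verdict: equivalent


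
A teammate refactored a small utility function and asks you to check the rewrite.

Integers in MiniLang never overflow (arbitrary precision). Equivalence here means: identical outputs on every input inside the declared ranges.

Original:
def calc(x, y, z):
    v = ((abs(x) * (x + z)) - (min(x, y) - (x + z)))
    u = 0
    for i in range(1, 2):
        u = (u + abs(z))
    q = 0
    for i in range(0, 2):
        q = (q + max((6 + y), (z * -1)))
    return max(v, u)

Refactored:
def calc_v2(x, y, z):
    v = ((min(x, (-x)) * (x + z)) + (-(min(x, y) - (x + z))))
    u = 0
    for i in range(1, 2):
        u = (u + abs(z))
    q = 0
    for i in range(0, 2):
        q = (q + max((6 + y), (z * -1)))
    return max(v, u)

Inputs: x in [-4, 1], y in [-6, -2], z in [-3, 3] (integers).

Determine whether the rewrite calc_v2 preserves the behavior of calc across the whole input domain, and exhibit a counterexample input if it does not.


x=-4, y=-6, z=-3 yields 3 from calc but 27 from calc_v2.
verdict: not equivalent; witness: x=-4, y=-6, z=-3


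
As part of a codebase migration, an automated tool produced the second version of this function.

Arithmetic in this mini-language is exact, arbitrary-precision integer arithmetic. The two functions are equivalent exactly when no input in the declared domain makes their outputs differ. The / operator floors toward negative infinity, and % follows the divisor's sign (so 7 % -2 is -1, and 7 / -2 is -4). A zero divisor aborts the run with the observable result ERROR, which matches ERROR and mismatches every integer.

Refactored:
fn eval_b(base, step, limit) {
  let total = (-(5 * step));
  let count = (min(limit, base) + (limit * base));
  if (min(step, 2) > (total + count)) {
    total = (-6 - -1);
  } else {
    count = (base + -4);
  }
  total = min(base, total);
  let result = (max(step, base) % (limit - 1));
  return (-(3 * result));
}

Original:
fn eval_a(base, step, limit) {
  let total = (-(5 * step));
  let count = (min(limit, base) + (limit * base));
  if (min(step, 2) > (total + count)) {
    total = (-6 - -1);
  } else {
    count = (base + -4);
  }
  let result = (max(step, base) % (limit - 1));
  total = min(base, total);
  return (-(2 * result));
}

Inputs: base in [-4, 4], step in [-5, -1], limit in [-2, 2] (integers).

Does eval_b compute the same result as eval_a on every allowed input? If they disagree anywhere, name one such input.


These are not equivalent — on base=-4, step=-5, limit=-2 the outputs split (2 vs 3).
eval_a: total := 25 | count := 4 | (min(step, 2) > (total + count)): false | count := -8 | result := -1 | total := -4 | result 2
eval_b: total := 25 | count := 4 | (min(step, 2) > (total + count)): false | count := -8 | total := -4 | result := -1 | result 3
verdict: not equivalent; witness: base=-4, step=-5, limit=-2


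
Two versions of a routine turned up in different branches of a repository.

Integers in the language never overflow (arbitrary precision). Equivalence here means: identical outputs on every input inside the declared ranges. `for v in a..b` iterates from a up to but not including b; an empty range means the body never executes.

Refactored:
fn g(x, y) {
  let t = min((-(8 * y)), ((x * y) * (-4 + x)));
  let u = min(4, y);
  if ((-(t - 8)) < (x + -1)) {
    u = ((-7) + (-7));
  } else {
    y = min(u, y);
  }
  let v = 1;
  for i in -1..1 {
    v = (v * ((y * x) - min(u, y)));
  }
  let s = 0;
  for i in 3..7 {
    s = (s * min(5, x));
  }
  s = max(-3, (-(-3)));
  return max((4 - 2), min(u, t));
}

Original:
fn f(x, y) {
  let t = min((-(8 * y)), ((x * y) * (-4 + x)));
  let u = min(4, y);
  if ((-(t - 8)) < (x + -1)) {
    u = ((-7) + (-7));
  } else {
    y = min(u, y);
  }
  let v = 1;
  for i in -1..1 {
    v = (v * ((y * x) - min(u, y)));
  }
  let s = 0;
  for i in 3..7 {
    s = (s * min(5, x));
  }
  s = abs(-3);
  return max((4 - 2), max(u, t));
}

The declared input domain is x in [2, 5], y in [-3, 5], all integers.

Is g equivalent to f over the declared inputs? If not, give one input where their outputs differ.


Not equivalent: x=2, y=-3 separates them (12 vs 2).
f: t := 12 | u := -3 | ((-(t - 8)) < (x + -1)): true | u := -14 | v := 1 | iter i=-1: | v := 8 | iter i=0: | v := 64 | s := 0 | iter i=3: | s := 0 | iter i=4: | s := 0 | iter i=5: | s := 0 | iter i=6: | s := 0 | s := 3 | result 12
g: t := 12 | u := -3 | ((-(t - 8)) < (x + -1)): true | u := -14 | v := 1 | iter i=-1: | v := 8 | iter i=0: | v := 64 | s := 0 | iter i=3: | s := 0 | iter i=4: | s := 0 | iter i=5: | s := 0 | iter i=6: | s := 0 | s := 3 | result 2
verdict: not equivalent; witness: x=2, y=-3


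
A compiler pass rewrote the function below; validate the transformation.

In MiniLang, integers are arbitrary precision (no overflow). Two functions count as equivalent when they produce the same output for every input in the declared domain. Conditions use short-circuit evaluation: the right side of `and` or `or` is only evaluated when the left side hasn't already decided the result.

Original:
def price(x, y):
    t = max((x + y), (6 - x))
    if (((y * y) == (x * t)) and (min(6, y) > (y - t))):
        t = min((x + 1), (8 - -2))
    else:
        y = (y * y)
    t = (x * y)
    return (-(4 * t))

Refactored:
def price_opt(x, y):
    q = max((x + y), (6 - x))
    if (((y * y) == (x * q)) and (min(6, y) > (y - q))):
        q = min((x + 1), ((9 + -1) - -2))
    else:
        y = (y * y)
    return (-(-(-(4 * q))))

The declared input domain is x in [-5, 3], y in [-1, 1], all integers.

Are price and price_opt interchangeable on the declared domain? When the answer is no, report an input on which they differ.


Take x=-5, y=-1.
price: t = 11; (((y * y) == (x * t)) and (min(6, y) > (y - t))) -> false; y = 1; t = -5; return 20
price_opt: q = 11; (((y * y) == (x * q)) and (min(6, y) > (y - q))) -> false; y = 1; return -44
20 != -44, so the rewrite changes behavior.
verdict: not equivalent; witness: x=-5, y=-1


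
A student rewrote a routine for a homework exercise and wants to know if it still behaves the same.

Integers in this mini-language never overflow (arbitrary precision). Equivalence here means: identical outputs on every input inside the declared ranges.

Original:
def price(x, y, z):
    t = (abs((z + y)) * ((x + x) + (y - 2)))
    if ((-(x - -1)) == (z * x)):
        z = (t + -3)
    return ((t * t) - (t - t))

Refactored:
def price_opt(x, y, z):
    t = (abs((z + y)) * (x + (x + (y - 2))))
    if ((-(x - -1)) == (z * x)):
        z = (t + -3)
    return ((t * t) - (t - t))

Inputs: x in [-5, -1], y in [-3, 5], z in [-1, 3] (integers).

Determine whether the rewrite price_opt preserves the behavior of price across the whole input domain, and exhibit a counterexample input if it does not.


The two versions differ — the changes include same computation, different form.
One worked example (x=-3, y=0, z=0) — price: t := 0 | ((-(x - -1)) == (z * x)): false | result 0; price_opt: t := 0 | ((-(x - -1)) == (z * x)): false | result 0; agreement on 0.
Across all 225 domain points the two functions coincide.
verdict: equivalent


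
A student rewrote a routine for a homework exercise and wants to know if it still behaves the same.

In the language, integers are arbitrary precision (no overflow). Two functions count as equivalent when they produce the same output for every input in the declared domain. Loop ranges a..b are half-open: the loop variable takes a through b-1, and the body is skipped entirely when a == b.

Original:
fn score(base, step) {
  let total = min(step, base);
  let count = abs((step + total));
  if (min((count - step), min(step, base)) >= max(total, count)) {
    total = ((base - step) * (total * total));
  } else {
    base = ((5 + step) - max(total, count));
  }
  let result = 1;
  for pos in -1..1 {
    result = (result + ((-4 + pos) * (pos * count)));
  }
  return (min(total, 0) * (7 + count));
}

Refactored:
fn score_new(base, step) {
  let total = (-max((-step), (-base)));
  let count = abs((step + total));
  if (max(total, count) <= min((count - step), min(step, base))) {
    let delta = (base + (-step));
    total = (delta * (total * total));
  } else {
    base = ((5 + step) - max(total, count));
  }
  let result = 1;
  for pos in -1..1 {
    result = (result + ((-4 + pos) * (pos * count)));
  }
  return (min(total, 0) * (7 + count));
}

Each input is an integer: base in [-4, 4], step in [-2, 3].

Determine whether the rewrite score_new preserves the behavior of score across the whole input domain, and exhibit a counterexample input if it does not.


The two are interchangeable: comparison usage differs, and local variable names differ, and min/max/abs usage differs, and statement counts differ, and arithmetic usage differs, and every declared input agrees.
As a probe, take base=-2, step=1: score runs total becomes -2; next count becomes 1; next (min((count - step), min(step, base)) >= max(total, count)) evaluates to false; next base becomes 5; next result becomes 1; next at pos=-1:; next result becomes 6; next at pos=0:; next result becomes 6; next final value -16; score_new runs total becomes -2; next count becomes 1; next (max(total, count) <= min((count - step), min(step, base))) evaluates to false; next base becomes 5; next result becomes 1; next at pos=-1:; next result becomes 6; next at pos=0:; next result becomes 6; next final value -16; both end at -16.
An exhaustive pass over the 54 declared inputs shows identical outputs.
verdict: equivalent


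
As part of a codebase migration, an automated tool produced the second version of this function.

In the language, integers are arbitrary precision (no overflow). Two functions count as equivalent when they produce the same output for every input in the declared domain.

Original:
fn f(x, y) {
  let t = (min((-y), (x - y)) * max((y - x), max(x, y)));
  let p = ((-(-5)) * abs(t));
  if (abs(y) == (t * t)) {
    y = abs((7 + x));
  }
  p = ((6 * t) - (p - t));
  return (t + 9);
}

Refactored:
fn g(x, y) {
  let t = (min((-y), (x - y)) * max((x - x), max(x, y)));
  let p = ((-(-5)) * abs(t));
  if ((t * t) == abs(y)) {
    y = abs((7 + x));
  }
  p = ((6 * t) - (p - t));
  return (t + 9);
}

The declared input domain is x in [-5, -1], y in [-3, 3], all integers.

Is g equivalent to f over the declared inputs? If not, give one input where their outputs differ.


Try x=-5, y=-3.
f: t=-4, then p=20, then (abs(y) == (t * t)) is false, then p=-48, then returns 5
g: t=0, then p=0, then ((t * t) == abs(y)) is false, then p=0, then returns 9
5 against 9: the behavior changed.
verdict: not equivalent; witness: x=-5, y=-3


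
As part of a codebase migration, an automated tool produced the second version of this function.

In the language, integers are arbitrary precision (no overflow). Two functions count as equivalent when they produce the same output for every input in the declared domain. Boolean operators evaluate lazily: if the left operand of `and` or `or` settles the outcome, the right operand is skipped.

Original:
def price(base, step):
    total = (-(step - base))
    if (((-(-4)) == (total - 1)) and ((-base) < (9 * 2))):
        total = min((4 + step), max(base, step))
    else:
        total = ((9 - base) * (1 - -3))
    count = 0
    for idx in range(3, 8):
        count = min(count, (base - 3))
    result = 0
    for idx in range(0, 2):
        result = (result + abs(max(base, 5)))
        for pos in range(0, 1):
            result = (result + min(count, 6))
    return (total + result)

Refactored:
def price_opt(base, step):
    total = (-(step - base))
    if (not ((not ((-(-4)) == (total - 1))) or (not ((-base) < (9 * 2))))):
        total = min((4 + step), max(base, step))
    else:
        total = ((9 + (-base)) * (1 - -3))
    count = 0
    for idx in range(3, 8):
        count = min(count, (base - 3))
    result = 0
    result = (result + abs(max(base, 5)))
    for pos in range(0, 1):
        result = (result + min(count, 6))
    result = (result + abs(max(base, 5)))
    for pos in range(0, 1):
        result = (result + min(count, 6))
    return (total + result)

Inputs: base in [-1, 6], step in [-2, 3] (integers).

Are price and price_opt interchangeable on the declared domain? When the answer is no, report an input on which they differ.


The two are interchangeable: boolean connective usage differs, and min/max/abs usage differs, and statement counts differ, and arithmetic usage differs, and constant usage differs, and loop structure differs, and every declared input agrees.
As a probe, take base=5, step=1: price runs total=4, then (((-(-4)) == (total - 1)) and ((-base) < (9 * 2))) is false, then total=16, then count=0, then (idx=3), then count=0, then (idx=4), then count=0, then (idx=5), then count=0, then (idx=6), then count=0, then (idx=7), then count=0, then result=0, then (idx=0), then result=5, then (pos=0), then result=5, then (idx=1), then result=10, then (pos=0), then result=10, then returns 26; price_opt runs total=4, then (not ((not ((-(-4)) == (total - 1))) or (not ((-base) < (9 * 2))))) is false, then total=16, then count=0, then (idx=3), then count=0, then (idx=4), then count=0, then (idx=5), then count=0, then (idx=6), then count=0, then (idx=7), then count=0, then result=0, then result=5, then (pos=0), then result=5, then result=10, then (pos=0), then result=10, then returns 26; both end at 26.
An exhaustive pass over the 48 declared inputs shows identical outputs.
verdict: equivalent


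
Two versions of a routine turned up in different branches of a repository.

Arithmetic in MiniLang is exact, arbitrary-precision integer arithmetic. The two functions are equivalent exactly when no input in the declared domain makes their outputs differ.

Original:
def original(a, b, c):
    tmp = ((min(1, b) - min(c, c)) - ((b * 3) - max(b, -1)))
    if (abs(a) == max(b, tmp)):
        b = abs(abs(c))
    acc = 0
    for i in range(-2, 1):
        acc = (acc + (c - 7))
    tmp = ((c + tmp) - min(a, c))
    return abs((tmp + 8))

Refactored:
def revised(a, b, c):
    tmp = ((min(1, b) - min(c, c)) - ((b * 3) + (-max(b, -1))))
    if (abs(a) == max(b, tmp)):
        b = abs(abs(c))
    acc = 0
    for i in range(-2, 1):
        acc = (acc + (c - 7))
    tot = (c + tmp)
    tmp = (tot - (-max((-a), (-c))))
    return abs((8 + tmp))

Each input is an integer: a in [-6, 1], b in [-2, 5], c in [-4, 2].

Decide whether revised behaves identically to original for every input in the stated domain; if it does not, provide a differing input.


This is a faithful refactor — local variable names differ; and arithmetic usage differs; and statement counts differ; and min/max/abs usage differs, but the computed results match everywhere.
Spot check at a=-3, b=5, c=-2 — original: tmp becomes -7; next (abs(a) == max(b, tmp)) evaluates to false; next acc becomes 0; next at i=-2:; next acc becomes -9; next at i=-1:; next acc becomes -18; next at i=0:; next acc becomes -27; next tmp becomes -6; next final value 2. revised: tmp becomes -7; next (abs(a) == max(b, tmp)) evaluates to false; next acc becomes 0; next at i=-2:; next acc becomes -9; next at i=-1:; next acc becomes -18; next at i=0:; next acc becomes -27; next tot becomes -9; next tmp becomes -6; next final value 2. Both give 2.
Across all 448 domain points the two functions coincide.
verdict: equivalent


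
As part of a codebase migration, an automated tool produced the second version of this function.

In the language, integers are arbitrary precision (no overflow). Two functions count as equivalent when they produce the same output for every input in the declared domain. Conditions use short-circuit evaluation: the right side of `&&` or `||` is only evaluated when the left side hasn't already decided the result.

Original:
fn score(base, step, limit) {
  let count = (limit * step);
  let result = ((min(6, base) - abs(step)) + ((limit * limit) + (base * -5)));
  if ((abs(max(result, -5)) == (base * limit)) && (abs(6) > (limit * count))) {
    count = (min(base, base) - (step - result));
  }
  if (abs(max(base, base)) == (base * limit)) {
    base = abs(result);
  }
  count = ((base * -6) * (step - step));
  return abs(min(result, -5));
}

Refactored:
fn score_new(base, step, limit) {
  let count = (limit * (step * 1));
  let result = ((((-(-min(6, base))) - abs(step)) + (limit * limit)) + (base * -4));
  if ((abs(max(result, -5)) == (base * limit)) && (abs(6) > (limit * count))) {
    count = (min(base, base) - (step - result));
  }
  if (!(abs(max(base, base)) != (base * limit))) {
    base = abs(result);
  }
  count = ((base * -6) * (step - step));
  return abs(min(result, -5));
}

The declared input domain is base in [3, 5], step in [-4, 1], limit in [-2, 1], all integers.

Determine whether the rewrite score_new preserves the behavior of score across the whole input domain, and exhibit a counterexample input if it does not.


These are not equivalent — on base=3, step=-4, limit=-2 the outputs split (12 vs 9).
score: count = 8; result = -12; ((abs(max(result, -5)) == (base * limit)) && (abs(6) > (limit * count))) -> false; (abs(max(base, base)) == (base * limit)) -> false; count = 0; return 12
score_new: count = 8; result = -9; ((abs(max(result, -5)) == (base * limit)) && (abs(6) > (limit * count))) -> false; (!(abs(max(base, base)) != (base * limit))) -> false; count = 0; return 9
verdict: not equivalent; witness: base=3, step=-4, limit=-2


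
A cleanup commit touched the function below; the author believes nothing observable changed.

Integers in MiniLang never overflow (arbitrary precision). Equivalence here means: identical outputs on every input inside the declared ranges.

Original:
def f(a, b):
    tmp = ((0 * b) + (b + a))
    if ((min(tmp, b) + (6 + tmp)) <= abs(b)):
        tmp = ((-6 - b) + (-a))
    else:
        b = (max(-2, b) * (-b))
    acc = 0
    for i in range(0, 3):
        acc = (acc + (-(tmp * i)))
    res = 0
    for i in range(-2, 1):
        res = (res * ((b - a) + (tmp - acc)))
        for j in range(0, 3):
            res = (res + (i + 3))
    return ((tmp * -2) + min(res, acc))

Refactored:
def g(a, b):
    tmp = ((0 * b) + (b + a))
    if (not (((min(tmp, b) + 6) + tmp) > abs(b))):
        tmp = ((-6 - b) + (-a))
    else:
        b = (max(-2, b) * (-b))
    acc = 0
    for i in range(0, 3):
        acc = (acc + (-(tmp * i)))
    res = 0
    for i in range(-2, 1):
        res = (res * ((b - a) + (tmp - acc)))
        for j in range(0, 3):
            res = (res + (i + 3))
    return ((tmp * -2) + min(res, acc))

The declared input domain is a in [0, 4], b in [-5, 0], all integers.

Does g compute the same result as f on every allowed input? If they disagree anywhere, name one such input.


Changes here: comparison usage differs, and boolean connective usage differs; the full 30-point sweep finds no disagreement.
verdict: equivalent


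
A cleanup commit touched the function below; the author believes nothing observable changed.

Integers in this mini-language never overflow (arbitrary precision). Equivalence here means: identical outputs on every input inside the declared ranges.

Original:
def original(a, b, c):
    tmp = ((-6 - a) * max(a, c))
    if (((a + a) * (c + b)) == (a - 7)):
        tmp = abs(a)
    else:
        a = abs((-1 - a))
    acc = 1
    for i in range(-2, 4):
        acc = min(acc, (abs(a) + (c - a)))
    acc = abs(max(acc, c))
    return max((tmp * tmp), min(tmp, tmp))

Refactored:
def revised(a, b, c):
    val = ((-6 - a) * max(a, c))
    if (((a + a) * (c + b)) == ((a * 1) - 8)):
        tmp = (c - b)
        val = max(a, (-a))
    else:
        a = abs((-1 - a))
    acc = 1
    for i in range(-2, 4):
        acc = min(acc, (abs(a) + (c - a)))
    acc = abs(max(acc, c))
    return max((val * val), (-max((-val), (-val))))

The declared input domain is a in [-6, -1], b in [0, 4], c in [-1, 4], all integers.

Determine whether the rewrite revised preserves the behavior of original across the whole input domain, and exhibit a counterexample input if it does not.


The rewrite breaks on a=-1, b=0, c=4, where the results are 1 and 400.
original: tmp := -20 | (((a + a) * (c + b)) == (a - 7)): true | tmp := 1 | acc := 1 | iter i=-2: | acc := 1 | iter i=-1: | acc := 1 | iter i=0: | acc := 1 | iter i=1: | acc := 1 | iter i=2: | acc := 1 | iter i=3: | acc := 1 | acc := 4 | result 1
revised: val := -20 | (((a + a) * (c + b)) == ((a * 1) - 8)): false | a := 0 | acc := 1 | iter i=-2: | acc := 1 | iter i=-1: | acc := 1 | iter i=0: | acc := 1 | iter i=1: | acc := 1 | iter i=2: | acc := 1 | iter i=3: | acc := 1 | acc := 4 | result 400
verdict: not equivalent; witness: a=-1, b=0, c=4


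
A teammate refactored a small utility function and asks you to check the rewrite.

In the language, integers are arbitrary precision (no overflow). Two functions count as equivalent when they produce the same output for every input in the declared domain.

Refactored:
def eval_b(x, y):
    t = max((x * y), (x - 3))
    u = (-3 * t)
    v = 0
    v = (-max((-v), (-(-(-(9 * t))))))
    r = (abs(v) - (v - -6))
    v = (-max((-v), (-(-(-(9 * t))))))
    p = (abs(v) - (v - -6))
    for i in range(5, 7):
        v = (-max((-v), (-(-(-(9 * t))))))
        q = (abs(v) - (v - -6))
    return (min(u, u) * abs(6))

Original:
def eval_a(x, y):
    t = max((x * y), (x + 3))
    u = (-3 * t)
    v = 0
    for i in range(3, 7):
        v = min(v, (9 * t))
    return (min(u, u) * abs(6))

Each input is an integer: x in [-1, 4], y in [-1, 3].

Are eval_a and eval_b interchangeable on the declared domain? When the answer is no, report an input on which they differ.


Run the pair on x=-1, y=-1.
eval_a: t = 2; u = -6; v = 0; [i=3]; v = 0; [i=4]; v = 0; [i=5]; v = 0; [i=6]; v = 0; return -36
eval_b: t = 1; u = -3; v = 0; v = 0; r = -6; v = 0; p = -6; [i=5]; v = 0; q = -6; [i=6]; v = 0; q = -6; return -18
-36 vs -18 — the two versions disagree here.
verdict: not equivalent; witness: x=-1, y=-1


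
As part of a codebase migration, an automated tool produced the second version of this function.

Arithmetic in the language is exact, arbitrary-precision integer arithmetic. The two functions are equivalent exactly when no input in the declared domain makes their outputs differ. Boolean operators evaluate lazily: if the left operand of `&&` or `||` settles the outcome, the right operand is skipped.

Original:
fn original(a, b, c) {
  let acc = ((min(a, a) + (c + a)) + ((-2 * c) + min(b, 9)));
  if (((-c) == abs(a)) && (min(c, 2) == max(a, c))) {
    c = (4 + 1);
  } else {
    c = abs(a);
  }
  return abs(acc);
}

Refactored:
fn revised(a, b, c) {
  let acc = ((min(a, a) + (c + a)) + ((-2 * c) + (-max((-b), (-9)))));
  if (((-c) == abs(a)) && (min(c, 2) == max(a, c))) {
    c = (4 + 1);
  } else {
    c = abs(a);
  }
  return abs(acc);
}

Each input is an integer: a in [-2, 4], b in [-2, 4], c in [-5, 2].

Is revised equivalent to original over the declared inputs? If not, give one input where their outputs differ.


The two are interchangeable: min/max/abs usage differs, and every declared input agrees.
One worked example (a=0, b=4, c=-3) — original: acc becomes 7; next (((-c) == abs(a)) && (min(c, 2) == max(a, c))) evaluates to false; next c becomes 0; next final value 7; revised: acc becomes 7; next (((-c) == abs(a)) && (min(c, 2) == max(a, c))) evaluates to false; next c becomes 0; next final value 7; agreement on 7.
Sweeping the whole domain (392 inputs) finds no disagreement.
verdict: equivalent


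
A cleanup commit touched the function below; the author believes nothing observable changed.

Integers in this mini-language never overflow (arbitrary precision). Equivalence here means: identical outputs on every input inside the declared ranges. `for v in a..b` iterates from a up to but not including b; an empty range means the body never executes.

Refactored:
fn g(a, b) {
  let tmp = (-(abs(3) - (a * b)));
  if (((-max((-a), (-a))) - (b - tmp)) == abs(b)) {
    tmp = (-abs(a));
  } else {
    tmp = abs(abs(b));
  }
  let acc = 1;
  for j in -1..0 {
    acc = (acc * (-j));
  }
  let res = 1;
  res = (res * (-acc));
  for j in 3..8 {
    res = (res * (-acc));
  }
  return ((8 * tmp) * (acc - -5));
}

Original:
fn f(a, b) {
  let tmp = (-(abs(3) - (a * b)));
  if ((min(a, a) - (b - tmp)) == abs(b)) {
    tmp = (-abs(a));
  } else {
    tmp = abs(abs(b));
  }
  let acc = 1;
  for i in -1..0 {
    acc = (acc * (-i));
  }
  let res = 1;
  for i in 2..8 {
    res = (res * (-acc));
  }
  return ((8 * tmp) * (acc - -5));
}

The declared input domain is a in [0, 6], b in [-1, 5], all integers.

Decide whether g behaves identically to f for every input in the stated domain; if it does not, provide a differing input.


Side by side, the visible changes include: statement counts differ; and local variable names differ; and min/max/abs usage differs; and loop structure differs; and arithmetic usage differs.
As a probe, take a=5, b=2: f runs tmp=7, then ((min(a, a) - (b - tmp)) == abs(b)) is false, then tmp=2, then acc=1, then (i=-1), then acc=1, then res=1, then (i=2), then res=-1, then (i=3), then res=1, then (i=4), then res=-1, then (i=5), then res=1, then (i=6), then res=-1, then (i=7), then res=1, then returns 96; g runs tmp=7, then (((-max((-a), (-a))) - (b - tmp)) == abs(b)) is false, then tmp=2, then acc=1, then (j=-1), then acc=1, then res=1, then res=-1, then (j=3), then res=1, then (j=4), then res=-1, then (j=5), then res=1, then (j=6), then res=-1, then (j=7), then res=1, then returns 96; both end at 96.
Every one of the 49 inputs gives matching results.
verdict: equivalent


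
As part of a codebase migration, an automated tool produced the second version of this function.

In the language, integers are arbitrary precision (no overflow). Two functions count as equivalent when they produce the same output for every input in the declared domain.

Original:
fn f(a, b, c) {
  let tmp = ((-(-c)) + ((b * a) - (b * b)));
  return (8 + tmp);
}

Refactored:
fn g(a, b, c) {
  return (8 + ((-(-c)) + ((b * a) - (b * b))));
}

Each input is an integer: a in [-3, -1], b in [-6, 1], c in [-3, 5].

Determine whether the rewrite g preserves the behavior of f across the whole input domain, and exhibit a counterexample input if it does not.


Reading the diff, among the changes: local variable names differ; statement counts differ.
Tracing a=-2, b=-5, c=5: f: tmp = -10; return -2 | g: return -2 — matching result -2.
Sweeping the whole domain (216 inputs) finds no disagreement.
verdict: equivalent


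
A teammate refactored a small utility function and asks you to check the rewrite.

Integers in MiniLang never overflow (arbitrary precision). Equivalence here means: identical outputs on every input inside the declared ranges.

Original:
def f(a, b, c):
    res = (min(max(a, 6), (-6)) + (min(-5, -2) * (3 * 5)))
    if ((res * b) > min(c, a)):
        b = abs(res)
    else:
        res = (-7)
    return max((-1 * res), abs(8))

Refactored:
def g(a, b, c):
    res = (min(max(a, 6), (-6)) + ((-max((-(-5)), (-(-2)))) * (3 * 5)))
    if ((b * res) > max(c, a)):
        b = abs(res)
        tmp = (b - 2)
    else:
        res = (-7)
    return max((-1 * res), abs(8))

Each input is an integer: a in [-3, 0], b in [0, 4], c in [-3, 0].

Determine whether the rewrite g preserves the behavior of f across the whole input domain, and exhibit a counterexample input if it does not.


The rewrite breaks on a=-3, b=0, c=0, where the results are 81 and 8.
f: res becomes -81; next ((res * b) > min(c, a)) evaluates to true; next b becomes 81; next final value 81
g: res becomes -81; next ((b * res) > max(c, a)) evaluates to false; next res becomes -7; next final value 8
verdict: not equivalent; witness: a=-3, b=0, c=0
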